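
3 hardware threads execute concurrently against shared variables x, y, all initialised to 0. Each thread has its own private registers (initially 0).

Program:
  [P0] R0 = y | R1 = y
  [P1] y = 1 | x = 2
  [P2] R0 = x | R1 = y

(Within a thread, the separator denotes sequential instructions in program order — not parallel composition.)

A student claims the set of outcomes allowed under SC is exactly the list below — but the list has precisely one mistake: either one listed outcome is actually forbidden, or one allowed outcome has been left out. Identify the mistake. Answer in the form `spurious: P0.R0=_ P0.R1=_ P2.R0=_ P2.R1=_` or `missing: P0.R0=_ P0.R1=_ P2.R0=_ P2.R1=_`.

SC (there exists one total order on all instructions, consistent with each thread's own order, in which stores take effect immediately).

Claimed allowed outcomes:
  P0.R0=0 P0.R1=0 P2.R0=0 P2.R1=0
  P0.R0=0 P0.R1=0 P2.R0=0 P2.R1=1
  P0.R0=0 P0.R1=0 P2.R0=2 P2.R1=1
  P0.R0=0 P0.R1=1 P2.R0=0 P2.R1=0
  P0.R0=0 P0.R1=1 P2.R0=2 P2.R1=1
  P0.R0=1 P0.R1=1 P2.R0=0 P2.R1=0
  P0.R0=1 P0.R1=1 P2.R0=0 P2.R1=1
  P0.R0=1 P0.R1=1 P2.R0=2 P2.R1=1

missing: P0.R0=0 P0.R1=1 P2.R0=0 P2.R1=1

outcome vector order: (P0.R0,P0.R1,P2.R0,P2.R1)
under SC → 0000; 0001; 0021; 0100; 0101; 0121; 1100; 1101; 1121
SC∖claimed = {0101}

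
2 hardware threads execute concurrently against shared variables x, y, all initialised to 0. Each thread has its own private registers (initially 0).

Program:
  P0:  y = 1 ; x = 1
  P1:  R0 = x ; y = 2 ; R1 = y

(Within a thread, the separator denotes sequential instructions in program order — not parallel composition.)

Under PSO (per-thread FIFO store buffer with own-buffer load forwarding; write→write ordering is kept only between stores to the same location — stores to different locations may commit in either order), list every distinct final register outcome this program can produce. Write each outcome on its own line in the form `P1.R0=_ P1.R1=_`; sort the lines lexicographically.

P1.R0=0 P1.R1=1
P1.R0=0 P1.R1=2
P1.R0=1 P1.R1=1
P1.R0=1 P1.R1=2

outcome vector order: (P1.R0,P1.R1)
|PSO outcomes| = 4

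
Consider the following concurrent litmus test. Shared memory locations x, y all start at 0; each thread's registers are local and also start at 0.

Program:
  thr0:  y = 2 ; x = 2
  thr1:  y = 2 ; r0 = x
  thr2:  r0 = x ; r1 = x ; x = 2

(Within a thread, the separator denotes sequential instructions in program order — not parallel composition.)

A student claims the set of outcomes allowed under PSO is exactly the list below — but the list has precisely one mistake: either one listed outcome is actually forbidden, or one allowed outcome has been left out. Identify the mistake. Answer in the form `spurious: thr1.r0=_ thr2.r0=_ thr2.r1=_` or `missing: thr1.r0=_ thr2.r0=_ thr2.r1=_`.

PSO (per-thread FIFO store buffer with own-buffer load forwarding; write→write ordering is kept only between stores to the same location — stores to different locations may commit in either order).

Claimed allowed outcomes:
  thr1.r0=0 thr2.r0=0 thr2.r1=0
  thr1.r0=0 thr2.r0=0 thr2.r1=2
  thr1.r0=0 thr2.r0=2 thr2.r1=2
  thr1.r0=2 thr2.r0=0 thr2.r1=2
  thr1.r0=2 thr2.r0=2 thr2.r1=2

missing: thr1.r0=2 thr2.r0=0 thr2.r1=0

outcome vector order: (thr1.r0,thr2.r0,thr2.r1)
PSO: 6 outcomes — {0/0/0 0/0/2 0/2/2 2/0/0 2/0/2 2/2/2}
PSO∖claimed = {2/0/0}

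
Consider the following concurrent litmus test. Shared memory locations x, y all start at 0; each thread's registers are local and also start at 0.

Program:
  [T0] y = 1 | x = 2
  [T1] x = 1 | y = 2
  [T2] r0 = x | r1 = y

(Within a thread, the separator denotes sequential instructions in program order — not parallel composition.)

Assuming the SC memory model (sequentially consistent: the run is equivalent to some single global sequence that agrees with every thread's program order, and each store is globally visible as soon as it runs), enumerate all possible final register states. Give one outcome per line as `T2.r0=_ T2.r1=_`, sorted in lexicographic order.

outcome vector order: (T2.r0,T2.r1)
|SC outcomes| = 8

T2.r0=0 T2.r1=0
T2.r0=0 T2.r1=1
T2.r0=0 T2.r1=2
T2.r0=1 T2.r1=0
T2.r0=1 T2.r1=1
T2.r0=1 T2.r1=2
T2.r0=2 T2.r1=1
T2.r0=2 T2.r1=2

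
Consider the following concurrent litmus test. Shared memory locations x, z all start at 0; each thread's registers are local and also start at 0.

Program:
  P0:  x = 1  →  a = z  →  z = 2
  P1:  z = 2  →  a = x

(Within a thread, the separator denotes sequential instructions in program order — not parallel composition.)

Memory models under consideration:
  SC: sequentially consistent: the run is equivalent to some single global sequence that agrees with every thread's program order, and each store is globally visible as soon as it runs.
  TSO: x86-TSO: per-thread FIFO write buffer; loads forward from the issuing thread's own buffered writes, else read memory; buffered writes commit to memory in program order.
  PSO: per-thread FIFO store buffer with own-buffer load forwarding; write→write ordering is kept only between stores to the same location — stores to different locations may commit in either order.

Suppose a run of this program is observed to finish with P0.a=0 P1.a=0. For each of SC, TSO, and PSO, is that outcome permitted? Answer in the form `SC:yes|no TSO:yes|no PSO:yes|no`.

outcome vector order: (P0.a,P1.a)
under SC → <0 1>, <2 0>, <2 1>
under TSO → <0 0>, <0 1>, <2 0>, <2 1>
under PSO → <0 0>, <0 1>, <2 0>, <2 1>
target <0 0> ∈ {TSO,PSO}

SC:no TSO:yes PSO:yes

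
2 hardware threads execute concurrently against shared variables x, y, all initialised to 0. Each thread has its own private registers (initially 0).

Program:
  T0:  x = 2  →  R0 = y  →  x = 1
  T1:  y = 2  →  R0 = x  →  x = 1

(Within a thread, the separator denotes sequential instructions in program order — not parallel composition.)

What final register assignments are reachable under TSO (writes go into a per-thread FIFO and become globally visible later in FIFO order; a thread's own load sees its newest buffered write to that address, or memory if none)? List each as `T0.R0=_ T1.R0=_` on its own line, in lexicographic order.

T0.R0=0 T1.R0=0
T0.R0=0 T1.R0=1
T0.R0=0 T1.R0=2
T0.R0=2 T1.R0=0
T0.R0=2 T1.R0=1
T0.R0=2 T1.R0=2

outcome vector order: (T0.R0,T1.R0)
|TSO outcomes| = 6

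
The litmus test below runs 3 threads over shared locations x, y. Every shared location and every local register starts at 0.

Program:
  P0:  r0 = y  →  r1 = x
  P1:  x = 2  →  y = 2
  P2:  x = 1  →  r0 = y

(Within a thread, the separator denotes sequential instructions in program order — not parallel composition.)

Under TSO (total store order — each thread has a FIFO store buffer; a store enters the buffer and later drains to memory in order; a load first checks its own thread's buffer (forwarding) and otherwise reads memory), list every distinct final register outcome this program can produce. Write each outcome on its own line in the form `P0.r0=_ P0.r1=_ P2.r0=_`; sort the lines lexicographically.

P0.r0=0 P0.r1=0 P2.r0=0
P0.r0=0 P0.r1=0 P2.r0=2
P0.r0=0 P0.r1=1 P2.r0=0
P0.r0=0 P0.r1=1 P2.r0=2
P0.r0=0 P0.r1=2 P2.r0=0
P0.r0=0 P0.r1=2 P2.r0=2
P0.r0=2 P0.r1=1 P2.r0=0
P0.r0=2 P0.r1=1 P2.r0=2
P0.r0=2 P0.r1=2 P2.r0=0
P0.r0=2 P0.r1=2 P2.r0=2

outcome vector order: (P0.r0,P0.r1,P2.r0)
|TSO outcomes| = 10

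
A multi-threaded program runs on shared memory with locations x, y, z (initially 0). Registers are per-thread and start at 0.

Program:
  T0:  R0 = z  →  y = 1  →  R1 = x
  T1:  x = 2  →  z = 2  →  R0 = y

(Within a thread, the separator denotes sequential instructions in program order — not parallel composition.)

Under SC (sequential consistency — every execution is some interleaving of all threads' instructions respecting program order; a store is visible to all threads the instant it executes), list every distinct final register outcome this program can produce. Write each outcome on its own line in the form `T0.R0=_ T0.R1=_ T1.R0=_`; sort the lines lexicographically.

T0.R0=0 T0.R1=0 T1.R0=1
T0.R0=0 T0.R1=2 T1.R0=0
T0.R0=0 T0.R1=2 T1.R0=1
T0.R0=2 T0.R1=2 T1.R0=0
T0.R0=2 T0.R1=2 T1.R0=1

outcome vector order: (T0.R0,T0.R1,T1.R0)
|SC outcomes| = 5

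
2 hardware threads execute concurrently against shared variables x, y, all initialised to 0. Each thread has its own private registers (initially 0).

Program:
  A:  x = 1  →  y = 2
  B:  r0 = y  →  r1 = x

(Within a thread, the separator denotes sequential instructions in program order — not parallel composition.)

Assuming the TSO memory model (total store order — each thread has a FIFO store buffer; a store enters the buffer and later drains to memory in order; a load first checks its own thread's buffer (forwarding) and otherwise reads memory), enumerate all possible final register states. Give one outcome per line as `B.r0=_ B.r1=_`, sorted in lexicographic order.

outcome vector order: (B.r0,B.r1)
|TSO outcomes| = 3

B.r0=0 B.r1=0
B.r0=0 B.r1=1
B.r0=2 B.r1=1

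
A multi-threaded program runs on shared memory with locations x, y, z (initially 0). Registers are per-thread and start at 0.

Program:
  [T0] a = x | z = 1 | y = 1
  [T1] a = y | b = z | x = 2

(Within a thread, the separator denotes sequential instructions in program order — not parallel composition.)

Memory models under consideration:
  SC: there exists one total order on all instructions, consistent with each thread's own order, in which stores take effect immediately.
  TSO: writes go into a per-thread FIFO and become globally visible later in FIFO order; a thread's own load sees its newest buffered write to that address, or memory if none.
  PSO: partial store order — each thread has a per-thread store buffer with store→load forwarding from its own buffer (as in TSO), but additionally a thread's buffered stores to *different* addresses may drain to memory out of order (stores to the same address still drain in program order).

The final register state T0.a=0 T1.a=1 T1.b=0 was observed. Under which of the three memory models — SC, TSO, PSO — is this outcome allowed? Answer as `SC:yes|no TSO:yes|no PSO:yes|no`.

SC:no TSO:no PSO:yes

outcome vector order: (T0.a,T1.a,T1.b)
[SC] allowed = {000, 001, 011, 200}
[TSO] allowed = {000, 001, 011, 200}
[PSO] allowed = {000, 001, 010, 011, 200}
target 010 ∈ {PSO}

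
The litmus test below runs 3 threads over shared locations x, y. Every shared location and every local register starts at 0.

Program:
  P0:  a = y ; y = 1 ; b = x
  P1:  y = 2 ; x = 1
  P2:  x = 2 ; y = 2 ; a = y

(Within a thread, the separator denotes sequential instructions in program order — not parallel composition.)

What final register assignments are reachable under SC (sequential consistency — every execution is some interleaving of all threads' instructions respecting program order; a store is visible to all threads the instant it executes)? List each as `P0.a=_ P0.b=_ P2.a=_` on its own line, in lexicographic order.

outcome vector order: (P0.a,P0.b,P2.a)
|SC outcomes| = 10

P0.a=0 P0.b=0 P2.a=2
P0.a=0 P0.b=1 P2.a=1
P0.a=0 P0.b=1 P2.a=2
P0.a=0 P0.b=2 P2.a=1
P0.a=0 P0.b=2 P2.a=2
P0.a=2 P0.b=0 P2.a=2
P0.a=2 P0.b=1 P2.a=1
P0.a=2 P0.b=1 P2.a=2
P0.a=2 P0.b=2 P2.a=1
P0.a=2 P0.b=2 P2.a=2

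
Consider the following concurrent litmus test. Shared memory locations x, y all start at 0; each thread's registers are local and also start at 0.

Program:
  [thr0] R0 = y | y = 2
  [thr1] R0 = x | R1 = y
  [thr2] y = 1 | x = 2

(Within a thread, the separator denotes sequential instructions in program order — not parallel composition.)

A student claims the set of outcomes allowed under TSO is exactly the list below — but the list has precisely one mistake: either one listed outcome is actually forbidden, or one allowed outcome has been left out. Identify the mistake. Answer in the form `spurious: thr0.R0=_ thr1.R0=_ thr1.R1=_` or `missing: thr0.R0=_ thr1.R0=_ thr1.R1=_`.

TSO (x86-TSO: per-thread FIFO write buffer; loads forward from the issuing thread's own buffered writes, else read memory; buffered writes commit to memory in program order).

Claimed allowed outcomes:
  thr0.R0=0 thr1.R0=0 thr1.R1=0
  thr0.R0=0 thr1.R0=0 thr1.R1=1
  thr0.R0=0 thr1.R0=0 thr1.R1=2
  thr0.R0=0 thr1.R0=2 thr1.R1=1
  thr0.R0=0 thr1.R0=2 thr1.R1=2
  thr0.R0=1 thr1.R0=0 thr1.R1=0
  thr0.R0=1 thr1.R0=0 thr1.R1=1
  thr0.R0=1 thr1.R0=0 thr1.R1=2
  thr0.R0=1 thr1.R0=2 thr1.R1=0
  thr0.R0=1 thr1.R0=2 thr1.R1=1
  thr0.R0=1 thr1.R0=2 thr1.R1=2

spurious: thr0.R0=1 thr1.R0=2 thr1.R1=0

outcome vector order: (thr0.R0,thr1.R0,thr1.R1)
TSO (10): (0,0,0), (0,0,1), (0,0,2), (0,2,1), (0,2,2), (1,0,0), (1,0,1), (1,0,2), (1,2,1), (1,2,2)
claimed∖TSO = {(1,2,0)}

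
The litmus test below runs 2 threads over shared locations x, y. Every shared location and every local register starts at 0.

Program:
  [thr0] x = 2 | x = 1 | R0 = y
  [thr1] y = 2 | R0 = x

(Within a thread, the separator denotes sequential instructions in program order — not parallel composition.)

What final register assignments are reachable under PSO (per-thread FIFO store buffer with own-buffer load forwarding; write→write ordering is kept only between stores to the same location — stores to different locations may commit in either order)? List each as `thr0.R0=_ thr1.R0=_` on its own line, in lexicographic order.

outcome vector order: (thr0.R0,thr1.R0)
|PSO outcomes| = 6

thr0.R0=0 thr1.R0=0
thr0.R0=0 thr1.R0=1
thr0.R0=0 thr1.R0=2
thr0.R0=2 thr1.R0=0
thr0.R0=2 thr1.R0=1
thr0.R0=2 thr1.R0=2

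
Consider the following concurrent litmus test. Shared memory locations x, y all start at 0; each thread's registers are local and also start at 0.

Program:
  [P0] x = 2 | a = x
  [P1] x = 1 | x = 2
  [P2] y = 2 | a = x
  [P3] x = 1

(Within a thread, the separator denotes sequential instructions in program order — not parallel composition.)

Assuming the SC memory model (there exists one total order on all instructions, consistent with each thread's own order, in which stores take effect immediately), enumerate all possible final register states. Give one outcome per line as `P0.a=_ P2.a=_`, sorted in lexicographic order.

outcome vector order: (P0.a,P2.a)
|SC outcomes| = 6

P0.a=1 P2.a=0
P0.a=1 P2.a=1
P0.a=1 P2.a=2
P0.a=2 P2.a=0
P0.a=2 P2.a=1
P0.a=2 P2.a=2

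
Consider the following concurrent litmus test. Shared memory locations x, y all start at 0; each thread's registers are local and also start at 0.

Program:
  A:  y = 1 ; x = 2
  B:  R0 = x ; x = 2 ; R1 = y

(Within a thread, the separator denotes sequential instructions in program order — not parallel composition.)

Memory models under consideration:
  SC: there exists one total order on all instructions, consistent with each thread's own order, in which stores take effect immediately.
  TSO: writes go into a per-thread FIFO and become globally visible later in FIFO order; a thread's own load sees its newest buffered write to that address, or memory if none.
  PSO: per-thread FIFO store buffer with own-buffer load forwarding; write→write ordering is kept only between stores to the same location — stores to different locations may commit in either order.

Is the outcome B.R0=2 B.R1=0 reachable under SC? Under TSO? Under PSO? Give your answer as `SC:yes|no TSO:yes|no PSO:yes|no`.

SC:no TSO:no PSO:yes

outcome vector order: (B.R0,B.R1)
[SC] allowed = {0/0; 0/1; 2/1}
[TSO] allowed = {0/0; 0/1; 2/1}
[PSO] allowed = {0/0; 0/1; 2/0; 2/1}
target 2/0 ∈ {PSO}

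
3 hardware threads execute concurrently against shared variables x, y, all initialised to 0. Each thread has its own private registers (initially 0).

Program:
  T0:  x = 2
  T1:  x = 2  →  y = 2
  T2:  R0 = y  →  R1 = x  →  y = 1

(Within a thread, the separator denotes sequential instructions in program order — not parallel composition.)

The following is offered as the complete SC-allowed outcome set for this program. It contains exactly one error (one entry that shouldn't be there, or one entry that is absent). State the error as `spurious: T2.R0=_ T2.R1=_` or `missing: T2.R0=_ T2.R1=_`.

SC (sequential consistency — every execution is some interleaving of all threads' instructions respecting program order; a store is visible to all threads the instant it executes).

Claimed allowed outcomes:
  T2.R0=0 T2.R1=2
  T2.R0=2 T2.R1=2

missing: T2.R0=0 T2.R1=0

outcome vector order: (T2.R0,T2.R1)
SC: 3 outcomes — {0/0; 0/2; 2/2}
SC∖claimed = {0/0}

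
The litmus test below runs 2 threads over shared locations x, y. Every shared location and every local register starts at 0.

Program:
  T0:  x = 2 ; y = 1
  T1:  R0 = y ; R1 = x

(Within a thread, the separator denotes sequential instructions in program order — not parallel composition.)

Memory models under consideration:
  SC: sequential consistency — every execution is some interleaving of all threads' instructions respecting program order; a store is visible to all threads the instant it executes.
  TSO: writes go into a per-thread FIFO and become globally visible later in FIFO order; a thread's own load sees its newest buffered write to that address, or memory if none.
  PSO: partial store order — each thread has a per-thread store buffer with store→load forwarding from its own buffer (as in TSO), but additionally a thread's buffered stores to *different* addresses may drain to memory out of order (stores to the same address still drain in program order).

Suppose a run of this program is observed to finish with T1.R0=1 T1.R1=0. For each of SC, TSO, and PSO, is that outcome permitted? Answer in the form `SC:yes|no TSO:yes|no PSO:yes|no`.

SC:no TSO:no PSO:yes

outcome vector order: (T1.R0,T1.R1)
under SC → 00; 02; 12
under TSO → 00; 02; 12
under PSO → 00; 02; 10; 12
target 10 ∈ {PSO}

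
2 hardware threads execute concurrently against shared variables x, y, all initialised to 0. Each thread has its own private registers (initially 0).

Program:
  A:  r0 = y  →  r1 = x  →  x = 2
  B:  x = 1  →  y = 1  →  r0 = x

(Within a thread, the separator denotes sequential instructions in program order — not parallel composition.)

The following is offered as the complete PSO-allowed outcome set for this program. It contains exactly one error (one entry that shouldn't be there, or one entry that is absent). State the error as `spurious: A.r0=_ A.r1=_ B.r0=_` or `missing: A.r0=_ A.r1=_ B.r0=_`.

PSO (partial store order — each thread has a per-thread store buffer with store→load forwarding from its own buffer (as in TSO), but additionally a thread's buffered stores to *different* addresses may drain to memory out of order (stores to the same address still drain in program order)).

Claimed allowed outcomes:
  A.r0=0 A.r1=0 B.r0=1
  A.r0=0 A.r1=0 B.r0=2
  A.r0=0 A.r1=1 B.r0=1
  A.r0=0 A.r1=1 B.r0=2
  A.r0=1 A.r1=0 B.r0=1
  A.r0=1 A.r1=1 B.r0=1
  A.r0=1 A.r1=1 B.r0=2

outcome vector order: (A.r0,A.r1,B.r0)
[PSO] allowed = {0/0/1 0/0/2 0/1/1 0/1/2 1/0/1 1/0/2 1/1/1 1/1/2}
PSO∖claimed = {1/0/2}

missing: A.r0=1 A.r1=0 B.r0=2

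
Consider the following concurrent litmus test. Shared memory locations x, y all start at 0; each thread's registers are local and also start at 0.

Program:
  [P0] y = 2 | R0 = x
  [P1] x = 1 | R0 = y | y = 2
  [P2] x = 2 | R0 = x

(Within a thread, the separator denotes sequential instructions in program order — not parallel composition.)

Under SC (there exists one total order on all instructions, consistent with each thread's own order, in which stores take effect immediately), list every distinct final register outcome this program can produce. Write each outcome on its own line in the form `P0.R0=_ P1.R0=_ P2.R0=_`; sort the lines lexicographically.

outcome vector order: (P0.R0,P1.R0,P2.R0)
|SC outcomes| = 9

P0.R0=0 P1.R0=2 P2.R0=1
P0.R0=0 P1.R0=2 P2.R0=2
P0.R0=1 P1.R0=0 P2.R0=1
P0.R0=1 P1.R0=0 P2.R0=2
P0.R0=1 P1.R0=2 P2.R0=1
P0.R0=1 P1.R0=2 P2.R0=2
P0.R0=2 P1.R0=0 P2.R0=2
P0.R0=2 P1.R0=2 P2.R0=1
P0.R0=2 P1.R0=2 P2.R0=2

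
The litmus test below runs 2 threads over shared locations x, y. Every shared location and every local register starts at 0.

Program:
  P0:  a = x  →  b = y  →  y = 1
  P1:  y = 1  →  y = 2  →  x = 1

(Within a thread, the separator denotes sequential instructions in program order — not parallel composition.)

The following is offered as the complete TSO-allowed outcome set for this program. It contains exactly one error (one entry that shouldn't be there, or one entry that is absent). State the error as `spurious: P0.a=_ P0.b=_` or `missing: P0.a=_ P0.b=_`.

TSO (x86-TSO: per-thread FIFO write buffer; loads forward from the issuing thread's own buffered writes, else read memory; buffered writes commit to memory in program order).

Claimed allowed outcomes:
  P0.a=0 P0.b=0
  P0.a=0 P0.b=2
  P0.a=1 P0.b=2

missing: P0.a=0 P0.b=1

outcome vector order: (P0.a,P0.b)
under TSO → (0,0); (0,1); (0,2); (1,2)
TSO∖claimed = {(0,1)}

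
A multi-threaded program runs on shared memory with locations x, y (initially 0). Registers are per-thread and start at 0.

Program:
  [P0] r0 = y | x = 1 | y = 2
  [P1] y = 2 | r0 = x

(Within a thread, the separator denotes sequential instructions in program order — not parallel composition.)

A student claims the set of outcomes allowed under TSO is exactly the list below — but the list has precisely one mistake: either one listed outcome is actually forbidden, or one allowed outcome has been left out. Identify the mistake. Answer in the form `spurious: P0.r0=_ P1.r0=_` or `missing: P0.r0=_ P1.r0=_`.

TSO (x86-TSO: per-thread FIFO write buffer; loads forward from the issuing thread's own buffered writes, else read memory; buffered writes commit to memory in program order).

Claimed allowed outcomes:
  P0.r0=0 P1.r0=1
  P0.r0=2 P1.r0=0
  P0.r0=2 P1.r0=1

outcome vector order: (P0.r0,P1.r0)
[TSO] allowed = {00, 01, 20, 21}
TSO∖claimed = {00}

missing: P0.r0=0 P1.r0=0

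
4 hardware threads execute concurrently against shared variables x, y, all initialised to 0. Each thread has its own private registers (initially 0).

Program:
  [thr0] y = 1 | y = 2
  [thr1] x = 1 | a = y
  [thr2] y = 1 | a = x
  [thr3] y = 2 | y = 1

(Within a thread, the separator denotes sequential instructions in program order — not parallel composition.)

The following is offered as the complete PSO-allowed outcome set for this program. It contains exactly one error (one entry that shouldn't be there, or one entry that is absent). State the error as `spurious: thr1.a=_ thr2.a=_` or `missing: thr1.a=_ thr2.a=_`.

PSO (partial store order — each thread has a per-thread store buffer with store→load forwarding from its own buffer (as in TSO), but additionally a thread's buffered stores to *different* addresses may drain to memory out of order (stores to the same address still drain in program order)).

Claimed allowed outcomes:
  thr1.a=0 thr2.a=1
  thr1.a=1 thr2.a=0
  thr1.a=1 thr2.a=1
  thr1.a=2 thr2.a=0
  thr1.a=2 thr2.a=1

missing: thr1.a=0 thr2.a=0

outcome vector order: (thr1.a,thr2.a)
PSO (6): (0,0), (0,1), (1,0), (1,1), (2,0), (2,1)
PSO∖claimed = {(0,0)}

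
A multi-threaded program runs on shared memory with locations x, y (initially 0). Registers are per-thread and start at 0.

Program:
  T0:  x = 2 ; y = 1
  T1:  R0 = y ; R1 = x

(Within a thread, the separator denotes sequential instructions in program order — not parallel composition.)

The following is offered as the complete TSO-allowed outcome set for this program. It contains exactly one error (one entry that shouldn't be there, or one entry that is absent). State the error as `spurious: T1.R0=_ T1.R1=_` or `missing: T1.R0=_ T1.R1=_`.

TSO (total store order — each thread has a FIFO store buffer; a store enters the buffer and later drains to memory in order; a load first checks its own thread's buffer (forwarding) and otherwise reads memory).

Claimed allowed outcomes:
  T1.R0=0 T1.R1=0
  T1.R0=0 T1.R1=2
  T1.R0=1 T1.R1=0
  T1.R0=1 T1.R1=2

spurious: T1.R0=1 T1.R1=0

outcome vector order: (T1.R0,T1.R1)
under TSO → (0,0) (0,2) (1,2)
claimed∖TSO = {(1,0)}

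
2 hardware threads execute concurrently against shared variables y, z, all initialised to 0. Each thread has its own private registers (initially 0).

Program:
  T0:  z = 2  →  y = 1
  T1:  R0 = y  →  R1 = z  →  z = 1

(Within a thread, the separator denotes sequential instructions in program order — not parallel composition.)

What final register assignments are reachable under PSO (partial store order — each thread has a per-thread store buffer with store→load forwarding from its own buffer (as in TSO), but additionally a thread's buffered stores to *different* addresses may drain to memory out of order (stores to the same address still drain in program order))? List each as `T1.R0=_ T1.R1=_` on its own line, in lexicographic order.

T1.R0=0 T1.R1=0
T1.R0=0 T1.R1=2
T1.R0=1 T1.R1=0
T1.R0=1 T1.R1=2

outcome vector order: (T1.R0,T1.R1)
|PSO outcomes| = 4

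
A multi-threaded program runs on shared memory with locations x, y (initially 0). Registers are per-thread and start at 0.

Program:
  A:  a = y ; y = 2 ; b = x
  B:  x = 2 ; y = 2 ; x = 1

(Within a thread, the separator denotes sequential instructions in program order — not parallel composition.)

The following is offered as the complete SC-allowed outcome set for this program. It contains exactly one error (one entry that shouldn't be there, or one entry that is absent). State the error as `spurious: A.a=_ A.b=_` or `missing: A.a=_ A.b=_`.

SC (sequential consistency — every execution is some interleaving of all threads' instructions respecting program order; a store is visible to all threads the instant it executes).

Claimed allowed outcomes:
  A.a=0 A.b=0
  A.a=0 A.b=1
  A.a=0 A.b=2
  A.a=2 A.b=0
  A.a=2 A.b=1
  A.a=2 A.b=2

outcome vector order: (A.a,A.b)
SC (5): (0,0) (0,1) (0,2) (2,1) (2,2)
claimed∖SC = {(2,0)}

spurious: A.a=2 A.b=0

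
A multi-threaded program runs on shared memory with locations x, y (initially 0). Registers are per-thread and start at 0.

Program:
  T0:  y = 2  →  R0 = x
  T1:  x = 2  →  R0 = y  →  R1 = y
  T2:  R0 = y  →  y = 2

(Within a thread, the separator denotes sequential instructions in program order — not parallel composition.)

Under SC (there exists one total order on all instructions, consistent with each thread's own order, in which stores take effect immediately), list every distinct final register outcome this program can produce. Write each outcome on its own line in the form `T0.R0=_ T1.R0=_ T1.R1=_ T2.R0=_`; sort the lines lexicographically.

T0.R0=0 T1.R0=2 T1.R1=2 T2.R0=0
T0.R0=0 T1.R0=2 T1.R1=2 T2.R0=2
T0.R0=2 T1.R0=0 T1.R1=0 T2.R0=0
T0.R0=2 T1.R0=0 T1.R1=0 T2.R0=2
T0.R0=2 T1.R0=0 T1.R1=2 T2.R0=0
T0.R0=2 T1.R0=0 T1.R1=2 T2.R0=2
T0.R0=2 T1.R0=2 T1.R1=2 T2.R0=0
T0.R0=2 T1.R0=2 T1.R1=2 T2.R0=2

outcome vector order: (T0.R0,T1.R0,T1.R1,T2.R0)
|SC outcomes| = 8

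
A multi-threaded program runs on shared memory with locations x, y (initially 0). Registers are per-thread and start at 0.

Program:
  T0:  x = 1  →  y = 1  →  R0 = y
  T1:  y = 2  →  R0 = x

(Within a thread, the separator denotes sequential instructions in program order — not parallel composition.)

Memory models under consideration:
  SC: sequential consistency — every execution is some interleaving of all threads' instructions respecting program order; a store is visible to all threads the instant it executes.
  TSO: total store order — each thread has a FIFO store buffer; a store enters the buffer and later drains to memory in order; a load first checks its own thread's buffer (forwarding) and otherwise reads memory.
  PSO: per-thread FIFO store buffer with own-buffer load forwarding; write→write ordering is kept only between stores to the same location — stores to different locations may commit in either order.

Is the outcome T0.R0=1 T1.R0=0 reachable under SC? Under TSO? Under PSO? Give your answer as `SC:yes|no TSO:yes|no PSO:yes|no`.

SC:yes TSO:yes PSO:yes

outcome vector order: (T0.R0,T1.R0)
under SC → 1/0 1/1 2/1
under TSO → 1/0 1/1 2/0 2/1
under PSO → 1/0 1/1 2/0 2/1
target 1/0 ∈ {SC,TSO,PSO}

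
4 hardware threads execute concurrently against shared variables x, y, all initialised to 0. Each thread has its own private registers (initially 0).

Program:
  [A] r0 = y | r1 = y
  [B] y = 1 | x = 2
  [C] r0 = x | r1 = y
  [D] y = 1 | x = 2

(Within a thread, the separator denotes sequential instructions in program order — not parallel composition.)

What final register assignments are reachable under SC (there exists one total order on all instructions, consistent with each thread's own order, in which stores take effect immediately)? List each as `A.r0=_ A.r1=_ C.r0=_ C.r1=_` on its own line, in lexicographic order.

A.r0=0 A.r1=0 C.r0=0 C.r1=0
A.r0=0 A.r1=0 C.r0=0 C.r1=1
A.r0=0 A.r1=0 C.r0=2 C.r1=1
A.r0=0 A.r1=1 C.r0=0 C.r1=0
A.r0=0 A.r1=1 C.r0=0 C.r1=1
A.r0=0 A.r1=1 C.r0=2 C.r1=1
A.r0=1 A.r1=1 C.r0=0 C.r1=0
A.r0=1 A.r1=1 C.r0=0 C.r1=1
A.r0=1 A.r1=1 C.r0=2 C.r1=1

outcome vector order: (A.r0,A.r1,C.r0,C.r1)
|SC outcomes| = 9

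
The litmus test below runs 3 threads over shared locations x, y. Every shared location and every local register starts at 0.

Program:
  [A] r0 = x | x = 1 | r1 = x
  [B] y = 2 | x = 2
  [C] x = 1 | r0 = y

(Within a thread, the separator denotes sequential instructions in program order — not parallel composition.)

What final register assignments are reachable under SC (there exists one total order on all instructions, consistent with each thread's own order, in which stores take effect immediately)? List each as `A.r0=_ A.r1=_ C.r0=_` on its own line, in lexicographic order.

outcome vector order: (A.r0,A.r1,C.r0)
|SC outcomes| = 10

A.r0=0 A.r1=1 C.r0=0
A.r0=0 A.r1=1 C.r0=2
A.r0=0 A.r1=2 C.r0=0
A.r0=0 A.r1=2 C.r0=2
A.r0=1 A.r1=1 C.r0=0
A.r0=1 A.r1=1 C.r0=2
A.r0=1 A.r1=2 C.r0=0
A.r0=1 A.r1=2 C.r0=2
A.r0=2 A.r1=1 C.r0=0
A.r0=2 A.r1=1 C.r0=2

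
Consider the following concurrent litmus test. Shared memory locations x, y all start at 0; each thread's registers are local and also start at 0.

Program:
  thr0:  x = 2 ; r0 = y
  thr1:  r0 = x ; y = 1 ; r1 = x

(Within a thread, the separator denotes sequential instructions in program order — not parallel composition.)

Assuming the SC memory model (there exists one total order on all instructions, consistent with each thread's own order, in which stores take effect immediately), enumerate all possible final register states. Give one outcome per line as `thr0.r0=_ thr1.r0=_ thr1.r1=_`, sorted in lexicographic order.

outcome vector order: (thr0.r0,thr1.r0,thr1.r1)
|SC outcomes| = 5

thr0.r0=0 thr1.r0=0 thr1.r1=2
thr0.r0=0 thr1.r0=2 thr1.r1=2
thr0.r0=1 thr1.r0=0 thr1.r1=0
thr0.r0=1 thr1.r0=0 thr1.r1=2
thr0.r0=1 thr1.r0=2 thr1.r1=2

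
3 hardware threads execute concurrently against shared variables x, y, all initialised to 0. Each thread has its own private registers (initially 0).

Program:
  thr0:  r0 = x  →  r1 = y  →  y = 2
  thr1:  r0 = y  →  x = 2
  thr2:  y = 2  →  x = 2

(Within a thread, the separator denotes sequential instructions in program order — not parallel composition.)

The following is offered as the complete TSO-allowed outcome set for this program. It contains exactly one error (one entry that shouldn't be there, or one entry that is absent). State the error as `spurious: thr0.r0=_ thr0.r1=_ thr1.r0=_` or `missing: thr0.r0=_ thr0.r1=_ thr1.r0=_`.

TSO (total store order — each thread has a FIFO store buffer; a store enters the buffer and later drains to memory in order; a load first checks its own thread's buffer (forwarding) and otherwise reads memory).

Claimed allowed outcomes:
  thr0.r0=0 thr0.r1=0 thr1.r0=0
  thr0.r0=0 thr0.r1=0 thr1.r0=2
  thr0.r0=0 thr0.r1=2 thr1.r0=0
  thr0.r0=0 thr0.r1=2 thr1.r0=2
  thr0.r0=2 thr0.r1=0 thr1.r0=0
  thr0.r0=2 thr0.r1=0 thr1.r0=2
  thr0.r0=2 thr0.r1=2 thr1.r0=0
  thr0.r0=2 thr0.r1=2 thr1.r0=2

outcome vector order: (thr0.r0,thr0.r1,thr1.r0)
TSO: 7 outcomes — {<0 0 0> <0 0 2> <0 2 0> <0 2 2> <2 0 0> <2 2 0> <2 2 2>}
claimed∖TSO = {<2 0 2>}

spurious: thr0.r0=2 thr0.r1=0 thr1.r0=2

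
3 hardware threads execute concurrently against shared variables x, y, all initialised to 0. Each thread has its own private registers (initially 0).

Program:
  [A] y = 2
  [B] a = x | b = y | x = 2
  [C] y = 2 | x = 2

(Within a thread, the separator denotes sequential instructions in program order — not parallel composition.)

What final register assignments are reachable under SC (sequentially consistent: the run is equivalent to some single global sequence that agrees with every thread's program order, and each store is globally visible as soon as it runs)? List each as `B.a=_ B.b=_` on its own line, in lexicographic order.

outcome vector order: (B.a,B.b)
|SC outcomes| = 3

B.a=0 B.b=0
B.a=0 B.b=2
B.a=2 B.b=2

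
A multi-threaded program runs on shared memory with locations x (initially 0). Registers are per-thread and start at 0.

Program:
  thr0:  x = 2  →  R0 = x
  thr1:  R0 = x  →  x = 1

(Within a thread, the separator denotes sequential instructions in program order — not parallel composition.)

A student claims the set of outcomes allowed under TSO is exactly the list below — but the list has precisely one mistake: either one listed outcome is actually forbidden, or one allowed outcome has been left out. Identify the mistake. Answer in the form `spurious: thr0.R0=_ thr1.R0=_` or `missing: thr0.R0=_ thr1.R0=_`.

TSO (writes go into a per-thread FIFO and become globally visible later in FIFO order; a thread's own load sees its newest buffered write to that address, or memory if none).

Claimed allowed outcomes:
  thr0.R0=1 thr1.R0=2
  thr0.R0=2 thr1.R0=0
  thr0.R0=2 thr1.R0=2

missing: thr0.R0=1 thr1.R0=0

outcome vector order: (thr0.R0,thr1.R0)
TSO (4): 10; 12; 20; 22
TSO∖claimed = {10}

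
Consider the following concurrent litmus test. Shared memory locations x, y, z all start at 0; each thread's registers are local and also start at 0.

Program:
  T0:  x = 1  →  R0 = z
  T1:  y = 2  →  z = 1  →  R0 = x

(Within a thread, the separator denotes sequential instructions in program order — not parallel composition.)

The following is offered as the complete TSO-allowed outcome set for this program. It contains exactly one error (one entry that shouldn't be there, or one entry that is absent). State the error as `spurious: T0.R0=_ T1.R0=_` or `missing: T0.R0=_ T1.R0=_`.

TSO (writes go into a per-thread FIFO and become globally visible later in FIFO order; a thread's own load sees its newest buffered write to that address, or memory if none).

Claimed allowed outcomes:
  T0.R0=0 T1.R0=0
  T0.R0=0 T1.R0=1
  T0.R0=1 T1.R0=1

outcome vector order: (T0.R0,T1.R0)
TSO (4): 00; 01; 10; 11
TSO∖claimed = {10}

missing: T0.R0=1 T1.R0=0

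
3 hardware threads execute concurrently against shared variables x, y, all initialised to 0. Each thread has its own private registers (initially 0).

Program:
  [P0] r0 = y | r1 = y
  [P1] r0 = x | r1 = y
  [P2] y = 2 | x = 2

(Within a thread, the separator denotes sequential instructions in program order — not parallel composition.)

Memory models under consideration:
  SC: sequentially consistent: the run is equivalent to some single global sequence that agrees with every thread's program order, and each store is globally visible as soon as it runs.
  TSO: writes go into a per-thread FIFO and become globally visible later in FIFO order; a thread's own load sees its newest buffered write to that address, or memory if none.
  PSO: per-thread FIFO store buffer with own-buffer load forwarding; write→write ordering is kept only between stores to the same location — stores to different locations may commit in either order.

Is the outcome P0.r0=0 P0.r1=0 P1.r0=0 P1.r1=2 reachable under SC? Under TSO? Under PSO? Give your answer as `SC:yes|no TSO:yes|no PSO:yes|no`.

outcome vector order: (P0.r0,P0.r1,P1.r0,P1.r1)
[SC] allowed = {0/0/0/0, 0/0/0/2, 0/0/2/2, 0/2/0/0, 0/2/0/2, 0/2/2/2, 2/2/0/0, 2/2/0/2, 2/2/2/2}
[TSO] allowed = {0/0/0/0, 0/0/0/2, 0/0/2/2, 0/2/0/0, 0/2/0/2, 0/2/2/2, 2/2/0/0, 2/2/0/2, 2/2/2/2}
[PSO] allowed = {0/0/0/0, 0/0/0/2, 0/0/2/0, 0/0/2/2, 0/2/0/0, 0/2/0/2, 0/2/2/0, 0/2/2/2, 2/2/0/0, 2/2/0/2, 2/2/2/0, 2/2/2/2}
target 0/0/0/2 ∈ {SC,TSO,PSO}

SC:yes TSO:yes PSO:yes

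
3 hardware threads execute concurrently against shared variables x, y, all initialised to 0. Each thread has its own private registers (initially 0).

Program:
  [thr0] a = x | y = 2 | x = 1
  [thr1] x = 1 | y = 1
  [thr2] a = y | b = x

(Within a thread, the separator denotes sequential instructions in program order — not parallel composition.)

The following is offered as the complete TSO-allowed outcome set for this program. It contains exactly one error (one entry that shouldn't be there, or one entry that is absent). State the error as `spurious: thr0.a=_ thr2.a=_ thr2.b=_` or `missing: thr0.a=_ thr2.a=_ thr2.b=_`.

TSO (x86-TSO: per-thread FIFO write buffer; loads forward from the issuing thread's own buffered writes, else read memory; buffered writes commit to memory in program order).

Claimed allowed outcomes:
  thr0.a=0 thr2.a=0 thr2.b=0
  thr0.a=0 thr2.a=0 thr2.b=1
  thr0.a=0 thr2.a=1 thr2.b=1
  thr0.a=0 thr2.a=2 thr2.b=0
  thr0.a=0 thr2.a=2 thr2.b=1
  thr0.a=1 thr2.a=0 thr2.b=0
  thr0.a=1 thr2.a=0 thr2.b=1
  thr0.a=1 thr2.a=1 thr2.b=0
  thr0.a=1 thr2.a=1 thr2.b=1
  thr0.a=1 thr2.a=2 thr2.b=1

outcome vector order: (thr0.a,thr2.a,thr2.b)
TSO: 9 outcomes — {<0 0 0>, <0 0 1>, <0 1 1>, <0 2 0>, <0 2 1>, <1 0 0>, <1 0 1>, <1 1 1>, <1 2 1>}
claimed∖TSO = {<1 1 0>}

spurious: thr0.a=1 thr2.a=1 thr2.b=0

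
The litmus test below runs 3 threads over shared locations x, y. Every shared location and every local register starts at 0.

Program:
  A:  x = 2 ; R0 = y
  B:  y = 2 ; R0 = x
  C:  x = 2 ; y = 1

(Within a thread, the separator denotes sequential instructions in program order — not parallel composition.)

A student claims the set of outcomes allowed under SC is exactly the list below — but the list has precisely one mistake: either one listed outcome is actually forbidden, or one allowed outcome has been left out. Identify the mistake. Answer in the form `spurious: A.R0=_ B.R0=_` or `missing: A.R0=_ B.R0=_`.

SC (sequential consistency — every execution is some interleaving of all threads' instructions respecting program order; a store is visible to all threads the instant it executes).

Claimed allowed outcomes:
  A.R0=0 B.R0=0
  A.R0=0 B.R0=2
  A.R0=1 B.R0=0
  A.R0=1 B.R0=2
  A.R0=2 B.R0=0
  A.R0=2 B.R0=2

outcome vector order: (A.R0,B.R0)
SC: 5 outcomes — {<0 2> <1 0> <1 2> <2 0> <2 2>}
claimed∖SC = {<0 0>}

spurious: A.R0=0 B.R0=0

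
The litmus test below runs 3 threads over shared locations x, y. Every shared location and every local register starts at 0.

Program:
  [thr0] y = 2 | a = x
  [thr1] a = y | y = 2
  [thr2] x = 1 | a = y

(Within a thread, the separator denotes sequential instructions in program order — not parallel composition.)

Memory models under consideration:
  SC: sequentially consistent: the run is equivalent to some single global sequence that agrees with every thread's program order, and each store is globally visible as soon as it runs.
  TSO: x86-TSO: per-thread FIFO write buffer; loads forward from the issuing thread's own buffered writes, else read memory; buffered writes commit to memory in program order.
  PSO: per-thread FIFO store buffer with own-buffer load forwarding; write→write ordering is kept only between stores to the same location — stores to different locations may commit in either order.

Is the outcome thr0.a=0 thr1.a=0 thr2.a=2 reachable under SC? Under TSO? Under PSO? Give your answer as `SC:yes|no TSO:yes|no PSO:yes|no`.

SC:yes TSO:yes PSO:yes

outcome vector order: (thr0.a,thr1.a,thr2.a)
SC: 6 outcomes — {0/0/2 0/2/2 1/0/0 1/0/2 1/2/0 1/2/2}
TSO: 8 outcomes — {0/0/0 0/0/2 0/2/0 0/2/2 1/0/0 1/0/2 1/2/0 1/2/2}
PSO: 8 outcomes — {0/0/0 0/0/2 0/2/0 0/2/2 1/0/0 1/0/2 1/2/0 1/2/2}
target 0/0/2 ∈ {SC,TSO,PSO}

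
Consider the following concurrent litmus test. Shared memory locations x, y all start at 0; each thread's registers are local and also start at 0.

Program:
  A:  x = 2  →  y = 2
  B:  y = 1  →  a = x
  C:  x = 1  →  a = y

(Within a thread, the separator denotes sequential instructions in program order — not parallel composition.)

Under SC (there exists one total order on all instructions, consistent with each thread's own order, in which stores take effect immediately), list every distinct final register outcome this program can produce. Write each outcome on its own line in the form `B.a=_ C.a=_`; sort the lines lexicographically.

outcome vector order: (B.a,C.a)
|SC outcomes| = 8

B.a=0 C.a=1
B.a=0 C.a=2
B.a=1 C.a=0
B.a=1 C.a=1
B.a=1 C.a=2
B.a=2 C.a=0
B.a=2 C.a=1
B.a=2 C.a=2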